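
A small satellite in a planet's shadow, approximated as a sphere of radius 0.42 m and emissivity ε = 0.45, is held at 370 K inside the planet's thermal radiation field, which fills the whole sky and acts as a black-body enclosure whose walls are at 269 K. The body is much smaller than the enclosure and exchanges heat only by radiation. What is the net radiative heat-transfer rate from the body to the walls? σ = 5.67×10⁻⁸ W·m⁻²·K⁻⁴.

P_net ≈ 764 W

For a small grey body in a large enclosure: P_net = εσA(T_body⁴ − T_wall⁴).
A = 4πr² = 2.217 m²; T_body⁴ − T_wall⁴ = 1.874×10¹⁰ − 5.236×10⁹ = 1.351×10¹⁰ K⁴.
|P_net| = 0.45·5.67×10⁻⁸·2.217·1.351×10¹⁰.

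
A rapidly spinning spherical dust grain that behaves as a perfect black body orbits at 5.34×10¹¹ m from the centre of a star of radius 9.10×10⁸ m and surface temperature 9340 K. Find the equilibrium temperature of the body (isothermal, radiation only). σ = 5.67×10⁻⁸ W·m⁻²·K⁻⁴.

T ≈ 273 K

The star's surface emits σT_*⁴; at distance d the flux is S = σT_*⁴(R_*/d)².
S = 5.67×10⁻⁸·(9340)⁴·(9.10×10⁸/5.34×10¹¹)² = 1253 W/m².
For an isothermal sphere T⁴ = (1−a)S/(4σ) = 5.525×10⁹ K⁴.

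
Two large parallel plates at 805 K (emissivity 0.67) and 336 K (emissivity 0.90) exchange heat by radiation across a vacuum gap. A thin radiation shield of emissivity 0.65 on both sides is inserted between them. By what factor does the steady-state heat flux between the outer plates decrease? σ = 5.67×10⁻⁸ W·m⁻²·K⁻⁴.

factor ≈ 2.30

Without shield: q₀ = σΔ(T⁴)/(1/ε₁+1/ε₂−1) with denominator 1.604.
With shield the two gaps are in series; the resistances add: (1/ε₁+1/ε_s−1)+(1/ε_s+1/ε₂−1) = 2.031+1.650 = 3.681.
Heat-flux ratio q₀/q = 3.681/1.604.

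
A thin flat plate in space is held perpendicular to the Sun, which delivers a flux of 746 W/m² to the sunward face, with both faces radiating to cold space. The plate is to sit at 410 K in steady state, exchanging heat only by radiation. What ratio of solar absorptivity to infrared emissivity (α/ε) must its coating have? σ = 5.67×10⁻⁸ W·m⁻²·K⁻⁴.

Balance: αS·A = εσ·2A·T⁴ ⇒ α/ε = 2σT⁴/S.
α/ε = 2·5.67×10⁻⁸·(410)⁴/746 = 2·5.67×10⁻⁸·2.826×10¹⁰/746.

α/ε ≈ 4.30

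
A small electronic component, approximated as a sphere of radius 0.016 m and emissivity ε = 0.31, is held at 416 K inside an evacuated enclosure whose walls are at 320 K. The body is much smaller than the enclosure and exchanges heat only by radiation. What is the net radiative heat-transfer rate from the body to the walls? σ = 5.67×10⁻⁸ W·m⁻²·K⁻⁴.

For a small grey body in a large enclosure: P_net = εσA(T_body⁴ − T_wall⁴).
A = 4πr² = 0.003217 m²; T_body⁴ − T_wall⁴ = 2.995×10¹⁰ − 1.049×10¹⁰ = 1.946×10¹⁰ K⁴.
|P_net| = 0.31·5.67×10⁻⁸·0.003217·1.946×10¹⁰.

P_net ≈ 1.10 W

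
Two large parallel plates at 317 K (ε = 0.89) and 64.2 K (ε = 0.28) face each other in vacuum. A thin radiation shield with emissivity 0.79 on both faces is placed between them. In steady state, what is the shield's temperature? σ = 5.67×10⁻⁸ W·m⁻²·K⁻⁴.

In steady state the net flux on the hot side equals that on the cold side.
σ(T₁⁴−T_s⁴)/D₁ = σ(T_s⁴−T₂⁴)/D₂, with D₁ = 1/ε₁+1/ε_s−1 = 1.389, D₂ = 1/ε_s+1/ε₂−1 = 3.837.
Solve for T_s⁴: T_s⁴ = (D₂·T₁⁴ + D₁·T₂⁴)/(D₁+D₂) = 7.418×10⁹ K⁴.

T_s ≈ 293 K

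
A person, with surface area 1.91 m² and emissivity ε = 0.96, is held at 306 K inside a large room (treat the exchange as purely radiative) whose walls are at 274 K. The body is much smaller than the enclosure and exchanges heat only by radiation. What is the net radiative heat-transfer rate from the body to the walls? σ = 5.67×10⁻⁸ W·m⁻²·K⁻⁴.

For a small grey body in a large enclosure: P_net = εσA(T_body⁴ − T_wall⁴).
A = 1.91 m²; T_body⁴ − T_wall⁴ = 8.768×10⁹ − 5.636×10⁹ = 3.131×10⁹ K⁴.
|P_net| = 0.96·5.67×10⁻⁸·1.910·3.131×10⁹.

P_net ≈ 326 W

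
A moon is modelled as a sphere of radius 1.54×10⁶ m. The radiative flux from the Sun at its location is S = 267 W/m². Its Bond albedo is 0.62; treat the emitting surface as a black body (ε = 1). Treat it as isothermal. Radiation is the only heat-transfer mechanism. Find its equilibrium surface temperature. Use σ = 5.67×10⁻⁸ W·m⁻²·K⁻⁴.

At equilibrium, absorbed power = emitted power.
Absorbing cross-section = πr² = 7.451×10¹² m²; emitting surface = 4πr² = 2.980×10¹³ m² (ratio 4).
(1−a)S·A_cross = εσ·A_surf·T⁴  ⇒  T⁴ = (1−a)S/(4σ).
T⁴ = 0.380·267/(4·5.67×10⁻⁸) = 4.474×10⁸ K⁴.
T = (4.474×10⁸)^(1/4).

T ≈ 145 K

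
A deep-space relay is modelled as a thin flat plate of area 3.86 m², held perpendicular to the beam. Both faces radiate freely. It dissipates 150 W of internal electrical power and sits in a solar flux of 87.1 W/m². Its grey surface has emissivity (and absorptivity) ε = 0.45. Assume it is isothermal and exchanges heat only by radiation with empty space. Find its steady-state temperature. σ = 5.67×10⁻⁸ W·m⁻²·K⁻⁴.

T ≈ 198 K

At steady state, absorbed solar power + internal power = radiated power.
Absorbed: α·S·A_cross = 0.45·87.1·3.860 = 151.3 W (cross-section A).
Total input = 151.3 + 150 = 301.3 W.
Radiated: εσ·A_surf·T⁴ with A_surf = 2A = 7.720 m².
T⁴ = 301.3/(0.45·5.67×10⁻⁸·7.720) = 1.530×10⁹ K⁴.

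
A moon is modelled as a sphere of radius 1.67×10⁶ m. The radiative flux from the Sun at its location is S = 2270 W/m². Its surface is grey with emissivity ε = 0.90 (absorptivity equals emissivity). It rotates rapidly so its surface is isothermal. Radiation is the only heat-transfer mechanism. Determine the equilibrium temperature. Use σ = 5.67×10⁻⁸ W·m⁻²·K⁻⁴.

T ≈ 316 K

At equilibrium, absorbed power = emitted power.
Absorbing cross-section = πr² = 8.762×10¹² m²; emitting surface = 4πr² = 3.505×10¹³ m² (ratio 4).
εS·A_cross = εσ·A_surf·T⁴  ⇒  T⁴ = S/(4σ)   (ε cancels).
T⁴ = 2270/(4·5.67×10⁻⁸) = 1.001×10¹⁰ K⁴.
T = (1.001×10¹⁰)^(1/4).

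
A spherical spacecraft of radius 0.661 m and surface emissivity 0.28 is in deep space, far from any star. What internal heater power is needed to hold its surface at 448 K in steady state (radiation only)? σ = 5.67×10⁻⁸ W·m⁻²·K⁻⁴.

P ≈ 3510 W

P = εσ·4πr²·T⁴.
4πr² = 5.491 m²; T⁴ = 4.028×10¹⁰ K⁴.
P = 0.28·5.67×10⁻⁸·5.491·4.028×10¹⁰.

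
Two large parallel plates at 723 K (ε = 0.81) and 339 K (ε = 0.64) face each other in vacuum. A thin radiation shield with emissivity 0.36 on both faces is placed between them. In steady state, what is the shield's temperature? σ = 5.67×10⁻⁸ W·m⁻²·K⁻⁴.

In steady state the net flux on the hot side equals that on the cold side.
σ(T₁⁴−T_s⁴)/D₁ = σ(T_s⁴−T₂⁴)/D₂, with D₁ = 1/ε₁+1/ε_s−1 = 3.012, D₂ = 1/ε_s+1/ε₂−1 = 3.340.
Solve for T_s⁴: T_s⁴ = (D₂·T₁⁴ + D₁·T₂⁴)/(D₁+D₂) = 1.499×10¹¹ K⁴.

T_s ≈ 622 K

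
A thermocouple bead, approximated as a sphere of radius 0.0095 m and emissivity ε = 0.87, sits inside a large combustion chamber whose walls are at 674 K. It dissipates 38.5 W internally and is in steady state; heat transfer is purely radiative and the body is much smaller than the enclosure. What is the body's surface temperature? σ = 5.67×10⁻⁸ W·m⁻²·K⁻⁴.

T ≈ 973 K

For a small grey body in a large enclosure, net radiated power = εσA(T⁴ − T_w⁴).
Steady state: P = εσA(T⁴ − T_w⁴) with A = 4πr² = 0.001134 m².
T⁴ = P/(εσA) + T_w⁴ = 38.5/(0.87·5.67×10⁻⁸·0.001134) + (674)⁴
    = 6.882×10¹¹ + 2.064×10¹¹ = 8.945×10¹¹ K⁴.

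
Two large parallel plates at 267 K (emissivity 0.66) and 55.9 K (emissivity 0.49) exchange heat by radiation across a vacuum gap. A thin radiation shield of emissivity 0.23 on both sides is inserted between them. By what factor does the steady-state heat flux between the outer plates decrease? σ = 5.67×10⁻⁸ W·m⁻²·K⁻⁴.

factor ≈ 4.01

Without shield: q₀ = σΔ(T⁴)/(1/ε₁+1/ε₂−1) with denominator 2.556.
With shield the two gaps are in series; the resistances add: (1/ε₁+1/ε_s−1)+(1/ε_s+1/ε₂−1) = 4.863+5.389 = 10.25.
Heat-flux ratio q₀/q = 10.25/2.556.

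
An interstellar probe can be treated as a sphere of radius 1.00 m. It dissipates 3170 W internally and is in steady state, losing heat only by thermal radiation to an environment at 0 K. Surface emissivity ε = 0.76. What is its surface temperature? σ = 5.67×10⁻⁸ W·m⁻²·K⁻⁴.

T ≈ 277 K

Steady state: internal power = radiated power, P = εσA T⁴.
Radiating area A = 4πr² = 12.57 m².
T⁴ = P/(εσA) = 3170/(0.76·5.67×10⁻⁸·12.57) = 5.854×10⁹ K⁴.
T = (5.854×10⁹)^(1/4).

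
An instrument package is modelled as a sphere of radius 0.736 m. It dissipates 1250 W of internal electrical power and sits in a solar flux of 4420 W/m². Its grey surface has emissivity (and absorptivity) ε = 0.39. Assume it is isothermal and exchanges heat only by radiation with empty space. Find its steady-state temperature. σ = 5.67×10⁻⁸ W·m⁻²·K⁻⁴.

T ≈ 408 K

At steady state, absorbed solar power + internal power = radiated power.
Absorbed: α·S·A_cross = 0.39·4420·1.702 = 2934 W (cross-section πr²).
Total input = 2934 + 1250 = 4184 W.
Radiated: εσ·A_surf·T⁴ with A_surf = 4πr² = 6.807 m².
T⁴ = 4184/(0.39·5.67×10⁻⁸·6.807) = 2.779×10¹⁰ K⁴.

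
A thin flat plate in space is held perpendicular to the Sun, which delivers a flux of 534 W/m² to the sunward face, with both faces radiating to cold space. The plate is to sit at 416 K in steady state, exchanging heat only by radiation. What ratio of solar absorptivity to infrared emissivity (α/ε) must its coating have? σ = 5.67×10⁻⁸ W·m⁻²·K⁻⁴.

Balance: αS·A = εσ·2A·T⁴ ⇒ α/ε = 2σT⁴/S.
α/ε = 2·5.67×10⁻⁸·(416)⁴/534 = 2·5.67×10⁻⁸·2.995×10¹⁰/534.

α/ε ≈ 6.36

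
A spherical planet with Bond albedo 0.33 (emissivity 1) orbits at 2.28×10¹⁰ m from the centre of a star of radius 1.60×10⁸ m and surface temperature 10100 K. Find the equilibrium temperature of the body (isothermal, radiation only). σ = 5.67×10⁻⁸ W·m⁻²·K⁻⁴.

T ≈ 541 K

The star's surface emits σT_*⁴; at distance d the flux is S = σT_*⁴(R_*/d)².
S = 5.67×10⁻⁸·(10100)⁴·(1.60×10⁸/2.28×10¹⁰)² = 29060 W/m².
For an isothermal sphere T⁴ = (1−a)S/(4σ) = 8.584×10¹⁰ K⁴.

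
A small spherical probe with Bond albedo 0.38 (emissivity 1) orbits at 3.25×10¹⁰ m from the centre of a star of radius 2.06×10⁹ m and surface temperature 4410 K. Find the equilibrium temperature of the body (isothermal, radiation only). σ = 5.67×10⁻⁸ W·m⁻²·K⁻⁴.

T ≈ 697 K

The star's surface emits σT_*⁴; at distance d the flux is S = σT_*⁴(R_*/d)².
S = 5.67×10⁻⁸·(4410)⁴·(2.06×10⁹/3.25×10¹⁰)² = 86160 W/m².
For an isothermal sphere T⁴ = (1−a)S/(4σ) = 2.355×10¹¹ K⁴.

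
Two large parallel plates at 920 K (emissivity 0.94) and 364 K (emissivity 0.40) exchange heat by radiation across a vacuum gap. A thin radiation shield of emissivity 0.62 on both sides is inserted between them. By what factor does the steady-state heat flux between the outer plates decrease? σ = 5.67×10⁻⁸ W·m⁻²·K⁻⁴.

Without shield: q₀ = σΔ(T⁴)/(1/ε₁+1/ε₂−1) with denominator 2.564.
With shield the two gaps are in series; the resistances add: (1/ε₁+1/ε_s−1)+(1/ε_s+1/ε₂−1) = 1.677+3.113 = 4.790.
Heat-flux ratio q₀/q = 4.790/2.564.

factor ≈ 1.87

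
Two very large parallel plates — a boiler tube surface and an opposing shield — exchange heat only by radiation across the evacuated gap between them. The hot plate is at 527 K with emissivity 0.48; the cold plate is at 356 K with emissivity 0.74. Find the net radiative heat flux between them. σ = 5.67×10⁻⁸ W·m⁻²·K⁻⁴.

For two infinite grey parallel plates, q = σ(T₁⁴ − T₂⁴)/(1/ε₁ + 1/ε₂ − 1).
T₁⁴ − T₂⁴ = 7.713×10¹⁰ − 1.606×10¹⁰ = 6.107×10¹⁰ K⁴.
1/ε₁ + 1/ε₂ − 1 = 2.083 + 1.351 − 1 = 2.435.
q = 5.67×10⁻⁸ × 6.107×10¹⁰ / 2.435.

q ≈ 1420 W/m²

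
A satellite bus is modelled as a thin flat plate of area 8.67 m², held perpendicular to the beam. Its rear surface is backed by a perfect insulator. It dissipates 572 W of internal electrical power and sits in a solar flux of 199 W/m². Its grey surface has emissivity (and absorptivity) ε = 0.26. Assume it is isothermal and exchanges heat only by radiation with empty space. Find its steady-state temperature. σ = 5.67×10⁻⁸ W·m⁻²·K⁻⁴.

At steady state, absorbed solar power + internal power = radiated power.
Absorbed: α·S·A_cross = 0.26·199·8.670 = 448.6 W (cross-section A).
Total input = 448.6 + 572 = 1021 W.
Radiated: εσ·A_surf·T⁴ with A_surf = A = 8.670 m².
T⁴ = 1021/(0.26·5.67×10⁻⁸·8.670) = 7.985×10⁹ K⁴.

T ≈ 299 K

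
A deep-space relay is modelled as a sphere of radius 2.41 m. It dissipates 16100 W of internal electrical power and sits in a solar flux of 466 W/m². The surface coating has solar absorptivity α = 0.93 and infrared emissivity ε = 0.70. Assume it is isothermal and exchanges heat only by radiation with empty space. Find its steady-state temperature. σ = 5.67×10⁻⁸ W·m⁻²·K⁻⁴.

At steady state, absorbed solar power + internal power = radiated power.
Absorbed: α·S·A_cross = 0.93·466·18.25 = 7908 W (cross-section πr²).
Total input = 7908 + 16100 = 24010 W.
Radiated: εσ·A_surf·T⁴ with A_surf = 4πr² = 72.99 m².
T⁴ = 24010/(0.70·5.67×10⁻⁸·72.99) = 8.288×10⁹ K⁴.

T ≈ 302 K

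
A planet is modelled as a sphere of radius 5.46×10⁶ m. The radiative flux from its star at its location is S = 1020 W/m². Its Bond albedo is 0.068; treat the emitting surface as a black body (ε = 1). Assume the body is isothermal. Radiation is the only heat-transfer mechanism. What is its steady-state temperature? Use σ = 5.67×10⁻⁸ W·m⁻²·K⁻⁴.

T ≈ 254 K

At equilibrium, absorbed power = emitted power.
Absorbing cross-section = πr² = 9.366×10¹³ m²; emitting surface = 4πr² = 3.746×10¹⁴ m² (ratio 4).
(1−a)S·A_cross = εσ·A_surf·T⁴  ⇒  T⁴ = (1−a)S/(4σ).
T⁴ = 0.932·1020/(4·5.67×10⁻⁸) = 4.192×10⁹ K⁴.
T = (4.192×10⁹)^(1/4).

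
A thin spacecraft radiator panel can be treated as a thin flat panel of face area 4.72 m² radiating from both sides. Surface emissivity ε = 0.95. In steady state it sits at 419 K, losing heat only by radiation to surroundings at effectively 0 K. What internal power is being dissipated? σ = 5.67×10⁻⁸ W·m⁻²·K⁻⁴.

Steady state: P = εσA T⁴.
A = 2·4.72 = 9.440 m²; T⁴ = (419)⁴ = 3.082×10¹⁰ K⁴.
P = 0.95 × 5.67×10⁻⁸ × 9.440 × 3.082×10¹⁰.

P ≈ 15700 W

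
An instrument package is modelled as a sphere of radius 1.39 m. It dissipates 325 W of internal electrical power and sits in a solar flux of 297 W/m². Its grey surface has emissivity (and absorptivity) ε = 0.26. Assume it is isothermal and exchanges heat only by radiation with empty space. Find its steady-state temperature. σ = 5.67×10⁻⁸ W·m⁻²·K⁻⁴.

T ≈ 217 K

At steady state, absorbed solar power + internal power = radiated power.
Absorbed: α·S·A_cross = 0.26·297·6.070 = 468.7 W (cross-section πr²).
Total input = 468.7 + 325 = 793.7 W.
Radiated: εσ·A_surf·T⁴ with A_surf = 4πr² = 24.28 m².
T⁴ = 793.7/(0.26·5.67×10⁻⁸·24.28) = 2.218×10⁹ K⁴.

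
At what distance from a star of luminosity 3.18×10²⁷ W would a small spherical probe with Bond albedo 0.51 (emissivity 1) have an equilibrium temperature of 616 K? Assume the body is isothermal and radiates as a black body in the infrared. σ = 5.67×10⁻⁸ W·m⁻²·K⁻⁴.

d ≈ 6.16×10¹⁰ m

For an isothermal black-emitting sphere, (1−a)S·πr² = σ·4πr²·T⁴ ⇒ S = 4σT⁴/(1−a).
S = 4·5.67×10⁻⁸·(616)⁴/0.490 = 66650 W/m².
Flux falls as S = L/(4πd²), so d = √(L/(4πS)) = √(3.18×10²⁷/(4π·66650)).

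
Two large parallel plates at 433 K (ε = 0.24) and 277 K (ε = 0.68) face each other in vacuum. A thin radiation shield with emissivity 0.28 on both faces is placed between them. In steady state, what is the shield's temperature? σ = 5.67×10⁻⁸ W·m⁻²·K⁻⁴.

In steady state the net flux on the hot side equals that on the cold side.
σ(T₁⁴−T_s⁴)/D₁ = σ(T_s⁴−T₂⁴)/D₂, with D₁ = 1/ε₁+1/ε_s−1 = 6.738, D₂ = 1/ε_s+1/ε₂−1 = 4.042.
Solve for T_s⁴: T_s⁴ = (D₂·T₁⁴ + D₁·T₂⁴)/(D₁+D₂) = 1.686×10¹⁰ K⁴.

T_s ≈ 360 K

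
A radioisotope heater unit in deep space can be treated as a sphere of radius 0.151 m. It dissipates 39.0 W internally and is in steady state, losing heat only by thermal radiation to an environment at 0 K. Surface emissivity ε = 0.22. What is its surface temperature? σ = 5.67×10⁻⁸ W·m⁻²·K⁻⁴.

T ≈ 323 K

Steady state: internal power = radiated power, P = εσA T⁴.
Radiating area A = 4πr² = 0.2865 m².
T⁴ = P/(εσA) = 39.0/(0.22·5.67×10⁻⁸·0.2865) = 1.091×10¹⁰ K⁴.
T = (1.091×10¹⁰)^(1/4).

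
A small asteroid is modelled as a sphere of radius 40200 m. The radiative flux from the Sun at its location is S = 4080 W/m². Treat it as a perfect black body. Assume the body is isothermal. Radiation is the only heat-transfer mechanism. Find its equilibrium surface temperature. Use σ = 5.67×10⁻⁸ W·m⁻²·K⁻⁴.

At equilibrium, absorbed power = emitted power.
Absorbing cross-section = πr² = 5.077×10⁹ m²; emitting surface = 4πr² = 2.031×10¹⁰ m² (ratio 4).
S·A_cross = εσ·A_surf·T⁴  ⇒  T⁴ = S/(4σ).
T⁴ = 1.00·4080/(4·5.67×10⁻⁸) = 1.799×10¹⁰ K⁴.
T = (1.799×10¹⁰)^(1/4).

T ≈ 366 K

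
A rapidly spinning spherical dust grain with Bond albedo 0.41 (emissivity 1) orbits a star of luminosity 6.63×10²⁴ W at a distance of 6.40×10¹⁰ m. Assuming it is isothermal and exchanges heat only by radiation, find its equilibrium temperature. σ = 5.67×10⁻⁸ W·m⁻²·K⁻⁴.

First find the stellar flux at distance d: S = L/(4πd²) = 6.63×10²⁴/(4π·(6.40×10¹⁰)²) = 128.8 W/m².
For an isothermal sphere, absorbed (1−a)S·πr² = emitted σ·4πr²·T⁴, so T⁴ = (1−a)S/(4σ).
T⁴ = 0.590·128.8/(4·5.67×10⁻⁸) = 3.351×10⁸ K⁴.

T ≈ 135 K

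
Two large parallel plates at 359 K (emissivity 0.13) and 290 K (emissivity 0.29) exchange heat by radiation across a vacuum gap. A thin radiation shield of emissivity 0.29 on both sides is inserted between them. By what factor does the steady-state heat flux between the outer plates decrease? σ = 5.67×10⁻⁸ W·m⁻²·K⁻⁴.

factor ≈ 1.58

Without shield: q₀ = σΔ(T⁴)/(1/ε₁+1/ε₂−1) with denominator 10.14.
With shield the two gaps are in series; the resistances add: (1/ε₁+1/ε_s−1)+(1/ε_s+1/ε₂−1) = 10.14+5.897 = 16.04.
Heat-flux ratio q₀/q = 16.04/10.14.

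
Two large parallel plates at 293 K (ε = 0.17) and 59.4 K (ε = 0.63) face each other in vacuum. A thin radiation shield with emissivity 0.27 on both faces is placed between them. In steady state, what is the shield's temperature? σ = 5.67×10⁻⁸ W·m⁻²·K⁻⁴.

T_s ≈ 223 K

In steady state the net flux on the hot side equals that on the cold side.
σ(T₁⁴−T_s⁴)/D₁ = σ(T_s⁴−T₂⁴)/D₂, with D₁ = 1/ε₁+1/ε_s−1 = 8.586, D₂ = 1/ε_s+1/ε₂−1 = 4.291.
Solve for T_s⁴: T_s⁴ = (D₂·T₁⁴ + D₁·T₂⁴)/(D₁+D₂) = 2.464×10⁹ K⁴.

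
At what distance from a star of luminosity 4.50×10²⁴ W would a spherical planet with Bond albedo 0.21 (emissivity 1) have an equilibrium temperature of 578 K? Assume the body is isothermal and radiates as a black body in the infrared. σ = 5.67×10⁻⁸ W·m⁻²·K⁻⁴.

d ≈ 3.34×10⁹ m

For an isothermal black-emitting sphere, (1−a)S·πr² = σ·4πr²·T⁴ ⇒ S = 4σT⁴/(1−a).
S = 4·5.67×10⁻⁸·(578)⁴/0.790 = 32040 W/m².
Flux falls as S = L/(4πd²), so d = √(L/(4πS)) = √(4.50×10²⁴/(4π·32040)).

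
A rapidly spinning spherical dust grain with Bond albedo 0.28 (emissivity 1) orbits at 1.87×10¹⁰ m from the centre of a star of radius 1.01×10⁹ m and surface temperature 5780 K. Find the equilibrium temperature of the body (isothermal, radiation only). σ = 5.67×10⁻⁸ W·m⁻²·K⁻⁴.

The star's surface emits σT_*⁴; at distance d the flux is S = σT_*⁴(R_*/d)².
S = 5.67×10⁻⁸·(5780)⁴·(1.01×10⁹/1.87×10¹⁰)² = 1.846×10⁵ W/m².
For an isothermal sphere T⁴ = (1−a)S/(4σ) = 5.861×10¹¹ K⁴.

T ≈ 875 K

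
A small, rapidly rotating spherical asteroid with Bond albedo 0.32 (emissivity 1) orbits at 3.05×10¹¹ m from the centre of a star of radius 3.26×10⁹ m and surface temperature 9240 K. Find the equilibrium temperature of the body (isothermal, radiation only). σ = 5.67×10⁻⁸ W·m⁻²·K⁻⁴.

T ≈ 613 K

The star's surface emits σT_*⁴; at distance d the flux is S = σT_*⁴(R_*/d)².
S = 5.67×10⁻⁸·(9240)⁴·(3.26×10⁹/3.05×10¹¹)² = 47220 W/m².
For an isothermal sphere T⁴ = (1−a)S/(4σ) = 1.416×10¹¹ K⁴.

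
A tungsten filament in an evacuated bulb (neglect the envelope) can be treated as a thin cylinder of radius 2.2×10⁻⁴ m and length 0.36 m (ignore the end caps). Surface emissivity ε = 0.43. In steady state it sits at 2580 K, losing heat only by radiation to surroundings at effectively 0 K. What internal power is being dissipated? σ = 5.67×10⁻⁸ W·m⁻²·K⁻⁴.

Steady state: P = εσA T⁴.
A = 2πrL = 4.976×10⁻⁴ m²; T⁴ = (2580)⁴ = 4.431×10¹³ K⁴.
P = 0.43 × 5.67×10⁻⁸ × 4.976×10⁻⁴ × 4.431×10¹³.

P ≈ 538 W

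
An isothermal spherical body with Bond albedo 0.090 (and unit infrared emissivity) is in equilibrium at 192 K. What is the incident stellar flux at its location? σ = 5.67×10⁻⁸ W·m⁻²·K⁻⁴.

(1−a)S·πr² = σ·4πr²·T⁴ ⇒ S = 4σT⁴/(1−a).
S = 4·5.67×10⁻⁸·1.359×10⁹/0.910.

S ≈ 339 W/m²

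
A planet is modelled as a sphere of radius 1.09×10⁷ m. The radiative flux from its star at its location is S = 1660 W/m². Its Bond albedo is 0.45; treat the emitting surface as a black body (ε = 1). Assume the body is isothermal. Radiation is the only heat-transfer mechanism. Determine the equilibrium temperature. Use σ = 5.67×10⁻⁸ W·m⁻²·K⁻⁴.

At equilibrium, absorbed power = emitted power.
Absorbing cross-section = πr² = 3.733×10¹⁴ m²; emitting surface = 4πr² = 1.493×10¹⁵ m² (ratio 4).
(1−a)S·A_cross = εσ·A_surf·T⁴  ⇒  T⁴ = (1−a)S/(4σ).
T⁴ = 0.550·1660/(4·5.67×10⁻⁸) = 4.026×10⁹ K⁴.
T = (4.026×10⁹)^(1/4).

T ≈ 252 K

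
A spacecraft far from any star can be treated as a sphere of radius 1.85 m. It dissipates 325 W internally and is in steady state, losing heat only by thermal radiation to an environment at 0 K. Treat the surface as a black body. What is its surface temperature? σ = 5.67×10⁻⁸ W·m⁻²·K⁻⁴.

T ≈ 107 K

Steady state: internal power = radiated power, P = εσA T⁴.
Radiating area A = 4πr² = 43.01 m².
T⁴ = P/(εσA) = 325/(1.0·5.67×10⁻⁸·43.01) = 1.333×10⁸ K⁴.
T = (1.333×10⁸)^(1/4).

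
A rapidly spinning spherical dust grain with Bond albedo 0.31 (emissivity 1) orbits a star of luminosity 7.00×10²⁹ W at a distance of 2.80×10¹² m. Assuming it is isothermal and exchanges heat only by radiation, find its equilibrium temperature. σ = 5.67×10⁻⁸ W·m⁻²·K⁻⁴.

T ≈ 383 K

First find the stellar flux at distance d: S = L/(4πd²) = 7.00×10²⁹/(4π·(2.80×10¹²)²) = 7105 W/m².
For an isothermal sphere, absorbed (1−a)S·πr² = emitted σ·4πr²·T⁴, so T⁴ = (1−a)S/(4σ).
T⁴ = 0.690·7105/(4·5.67×10⁻⁸) = 2.162×10¹⁰ K⁴.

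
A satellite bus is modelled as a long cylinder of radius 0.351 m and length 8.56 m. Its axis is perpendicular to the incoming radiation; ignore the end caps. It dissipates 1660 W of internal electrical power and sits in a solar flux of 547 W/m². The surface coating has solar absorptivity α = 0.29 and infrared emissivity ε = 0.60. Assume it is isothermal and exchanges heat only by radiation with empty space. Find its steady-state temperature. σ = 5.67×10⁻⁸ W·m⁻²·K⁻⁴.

T ≈ 253 K

At steady state, absorbed solar power + internal power = radiated power.
Absorbed: α·S·A_cross = 0.29·547·6.009 = 953.2 W (cross-section 2rL).
Total input = 953.2 + 1660 = 2613 W.
Radiated: εσ·A_surf·T⁴ with A_surf = 2πrL = 18.88 m².
T⁴ = 2613/(0.60·5.67×10⁻⁸·18.88) = 4.069×10⁹ K⁴.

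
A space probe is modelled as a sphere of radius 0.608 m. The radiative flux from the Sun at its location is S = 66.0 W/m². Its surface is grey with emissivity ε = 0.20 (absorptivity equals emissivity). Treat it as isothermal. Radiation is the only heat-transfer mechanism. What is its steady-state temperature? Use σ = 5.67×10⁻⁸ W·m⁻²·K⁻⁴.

T ≈ 131 K

At equilibrium, absorbed power = emitted power.
Absorbing cross-section = πr² = 1.161 m²; emitting surface = 4πr² = 4.645 m² (ratio 4).
εS·A_cross = εσ·A_surf·T⁴  ⇒  T⁴ = S/(4σ)   (ε cancels).
T⁴ = 66.0/(4·5.67×10⁻⁸) = 2.910×10⁸ K⁴.
T = (2.910×10⁸)^(1/4).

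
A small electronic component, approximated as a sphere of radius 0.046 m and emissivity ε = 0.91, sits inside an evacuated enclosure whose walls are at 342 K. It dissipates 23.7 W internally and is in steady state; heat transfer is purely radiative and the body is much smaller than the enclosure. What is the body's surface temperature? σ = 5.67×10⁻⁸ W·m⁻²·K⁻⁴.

For a small grey body in a large enclosure, net radiated power = εσA(T⁴ − T_w⁴).
Steady state: P = εσA(T⁴ − T_w⁴) with A = 4πr² = 0.02659 m².
T⁴ = P/(εσA) + T_w⁴ = 23.7/(0.91·5.67×10⁻⁸·0.02659) + (342)⁴
    = 1.727×10¹⁰ + 1.368×10¹⁰ = 3.095×10¹⁰ K⁴.

T ≈ 419 K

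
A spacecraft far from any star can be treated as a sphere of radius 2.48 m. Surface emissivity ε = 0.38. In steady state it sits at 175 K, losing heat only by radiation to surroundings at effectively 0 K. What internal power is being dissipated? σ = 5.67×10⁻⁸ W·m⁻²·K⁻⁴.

P ≈ 1560 W

Steady state: P = εσA T⁴.
A = 4πr² = 77.29 m²; T⁴ = (175)⁴ = 9.379×10⁸ K⁴.
P = 0.38 × 5.67×10⁻⁸ × 77.29 × 9.379×10⁸.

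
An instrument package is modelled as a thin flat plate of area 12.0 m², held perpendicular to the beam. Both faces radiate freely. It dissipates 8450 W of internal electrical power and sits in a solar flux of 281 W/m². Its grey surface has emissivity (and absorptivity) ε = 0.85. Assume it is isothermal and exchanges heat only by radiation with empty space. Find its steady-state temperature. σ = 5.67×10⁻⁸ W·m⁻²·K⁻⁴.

At steady state, absorbed solar power + internal power = radiated power.
Absorbed: α·S·A_cross = 0.85·281·12.00 = 2866 W (cross-section A).
Total input = 2866 + 8450 = 11320 W.
Radiated: εσ·A_surf·T⁴ with A_surf = 2A = 24.00 m².
T⁴ = 11320/(0.85·5.67×10⁻⁸·24.00) = 9.783×10⁹ K⁴.

T ≈ 315 K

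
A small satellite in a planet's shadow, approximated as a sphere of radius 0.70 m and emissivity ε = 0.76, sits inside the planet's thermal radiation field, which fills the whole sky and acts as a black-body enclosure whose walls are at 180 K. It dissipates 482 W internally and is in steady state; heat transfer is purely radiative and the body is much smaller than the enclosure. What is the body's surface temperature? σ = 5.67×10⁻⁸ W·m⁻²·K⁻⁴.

For a small grey body in a large enclosure, net radiated power = εσA(T⁴ − T_w⁴).
Steady state: P = εσA(T⁴ − T_w⁴) with A = 4πr² = 6.158 m².
T⁴ = P/(εσA) + T_w⁴ = 482/(0.76·5.67×10⁻⁸·6.158) + (180)⁴
    = 1.817×10⁹ + 1.050×10⁹ = 2.866×10⁹ K⁴.

T ≈ 231 K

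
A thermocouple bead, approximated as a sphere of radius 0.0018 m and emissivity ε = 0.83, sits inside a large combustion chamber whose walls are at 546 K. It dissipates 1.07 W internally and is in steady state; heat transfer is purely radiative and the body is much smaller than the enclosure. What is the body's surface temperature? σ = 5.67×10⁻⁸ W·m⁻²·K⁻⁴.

For a small grey body in a large enclosure, net radiated power = εσA(T⁴ − T_w⁴).
Steady state: P = εσA(T⁴ − T_w⁴) with A = 4πr² = 4.072×10⁻⁵ m².
T⁴ = P/(εσA) + T_w⁴ = 1.07/(0.83·5.67×10⁻⁸·4.072×10⁻⁵) + (546)⁴
    = 5.584×10¹¹ + 8.887×10¹⁰ = 6.473×10¹¹ K⁴.

T ≈ 897 K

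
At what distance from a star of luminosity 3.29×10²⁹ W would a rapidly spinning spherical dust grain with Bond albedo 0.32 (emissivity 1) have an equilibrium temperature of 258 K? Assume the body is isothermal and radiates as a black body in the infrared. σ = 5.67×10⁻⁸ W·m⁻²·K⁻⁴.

For an isothermal black-emitting sphere, (1−a)S·πr² = σ·4πr²·T⁴ ⇒ S = 4σT⁴/(1−a).
S = 4·5.67×10⁻⁸·(258)⁴/0.680 = 1478 W/m².
Flux falls as S = L/(4πd²), so d = √(L/(4πS)) = √(3.29×10²⁹/(4π·1478)).

d ≈ 4.21×10¹² m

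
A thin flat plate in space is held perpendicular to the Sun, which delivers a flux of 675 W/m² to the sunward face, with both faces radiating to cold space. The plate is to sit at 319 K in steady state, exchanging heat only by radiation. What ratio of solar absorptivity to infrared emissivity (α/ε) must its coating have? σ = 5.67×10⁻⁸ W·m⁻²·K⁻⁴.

Balance: αS·A = εσ·2A·T⁴ ⇒ α/ε = 2σT⁴/S.
α/ε = 2·5.67×10⁻⁸·(319)⁴/675 = 2·5.67×10⁻⁸·1.036×10¹⁰/675.

α/ε ≈ 1.74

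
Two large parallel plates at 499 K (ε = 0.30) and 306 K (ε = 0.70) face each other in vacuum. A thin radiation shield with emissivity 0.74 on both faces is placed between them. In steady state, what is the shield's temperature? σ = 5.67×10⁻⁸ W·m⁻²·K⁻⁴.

In steady state the net flux on the hot side equals that on the cold side.
σ(T₁⁴−T_s⁴)/D₁ = σ(T_s⁴−T₂⁴)/D₂, with D₁ = 1/ε₁+1/ε_s−1 = 3.685, D₂ = 1/ε_s+1/ε₂−1 = 1.780.
Solve for T_s⁴: T_s⁴ = (D₂·T₁⁴ + D₁·T₂⁴)/(D₁+D₂) = 2.611×10¹⁰ K⁴.

T_s ≈ 402 K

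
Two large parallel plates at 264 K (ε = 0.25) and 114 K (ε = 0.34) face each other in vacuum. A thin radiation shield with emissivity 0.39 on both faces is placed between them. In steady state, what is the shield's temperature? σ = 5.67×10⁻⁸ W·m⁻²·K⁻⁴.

In steady state the net flux on the hot side equals that on the cold side.
σ(T₁⁴−T_s⁴)/D₁ = σ(T_s⁴−T₂⁴)/D₂, with D₁ = 1/ε₁+1/ε_s−1 = 5.564, D₂ = 1/ε_s+1/ε₂−1 = 4.505.
Solve for T_s⁴: T_s⁴ = (D₂·T₁⁴ + D₁·T₂⁴)/(D₁+D₂) = 2.267×10⁹ K⁴.

T_s ≈ 218 K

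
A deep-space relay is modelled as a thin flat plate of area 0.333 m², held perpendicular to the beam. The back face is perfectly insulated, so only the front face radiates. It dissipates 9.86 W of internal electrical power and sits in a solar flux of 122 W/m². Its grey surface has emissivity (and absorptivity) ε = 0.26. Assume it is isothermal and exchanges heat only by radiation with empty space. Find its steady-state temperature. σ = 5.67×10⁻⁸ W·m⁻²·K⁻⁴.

At steady state, absorbed solar power + internal power = radiated power.
Absorbed: α·S·A_cross = 0.26·122·0.3330 = 10.56 W (cross-section A).
Total input = 10.56 + 9.86 = 20.42 W.
Radiated: εσ·A_surf·T⁴ with A_surf = A = 0.3330 m².
T⁴ = 20.42/(0.26·5.67×10⁻⁸·0.3330) = 4.160×10⁹ K⁴.

T ≈ 254 K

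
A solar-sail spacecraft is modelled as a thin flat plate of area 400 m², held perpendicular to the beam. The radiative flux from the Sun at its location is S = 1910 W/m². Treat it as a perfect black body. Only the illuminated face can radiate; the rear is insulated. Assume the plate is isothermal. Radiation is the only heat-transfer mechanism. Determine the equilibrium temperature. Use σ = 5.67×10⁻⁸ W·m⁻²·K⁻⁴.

T ≈ 428 K

At equilibrium, absorbed power = emitted power.
Absorbing cross-section = A = 400.0 m²; emitting surface = A = 400.0 m² (ratio 1).
S·A_cross = εσ·A_surf·T⁴  ⇒  T⁴ = S/(1σ).
T⁴ = 1.00·1910/(1·5.67×10⁻⁸) = 3.369×10¹⁰ K⁴.
T = (3.369×10¹⁰)^(1/4).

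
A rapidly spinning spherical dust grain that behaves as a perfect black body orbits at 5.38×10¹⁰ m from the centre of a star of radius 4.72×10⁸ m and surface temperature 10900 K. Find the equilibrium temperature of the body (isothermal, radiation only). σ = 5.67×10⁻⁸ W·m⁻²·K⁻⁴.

T ≈ 722 K

The star's surface emits σT_*⁴; at distance d the flux is S = σT_*⁴(R_*/d)².
S = 5.67×10⁻⁸·(10900)⁴·(4.72×10⁸/5.38×10¹⁰)² = 61600 W/m².
For an isothermal sphere T⁴ = (1−a)S/(4σ) = 2.716×10¹¹ K⁴.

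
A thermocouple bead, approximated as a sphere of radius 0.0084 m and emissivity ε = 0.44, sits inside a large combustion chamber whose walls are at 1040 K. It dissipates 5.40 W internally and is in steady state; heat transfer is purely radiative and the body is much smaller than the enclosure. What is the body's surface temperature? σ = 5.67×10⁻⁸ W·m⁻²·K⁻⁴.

For a small grey body in a large enclosure, net radiated power = εσA(T⁴ − T_w⁴).
Steady state: P = εσA(T⁴ − T_w⁴) with A = 4πr² = 8.867×10⁻⁴ m².
T⁴ = P/(εσA) + T_w⁴ = 5.40/(0.44·5.67×10⁻⁸·8.867×10⁻⁴) + (1040)⁴
    = 2.441×10¹¹ + 1.170×10¹² = 1.414×10¹² K⁴.

T ≈ 1090 K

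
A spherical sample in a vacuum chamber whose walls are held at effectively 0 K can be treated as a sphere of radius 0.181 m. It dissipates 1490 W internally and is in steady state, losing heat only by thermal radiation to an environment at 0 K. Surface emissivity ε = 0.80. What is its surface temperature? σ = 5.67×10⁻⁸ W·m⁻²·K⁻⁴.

Steady state: internal power = radiated power, P = εσA T⁴.
Radiating area A = 4πr² = 0.4117 m².
T⁴ = P/(εσA) = 1490/(0.80·5.67×10⁻⁸·0.4117) = 7.979×10¹⁰ K⁴.
T = (7.979×10¹⁰)^(1/4).

T ≈ 531 K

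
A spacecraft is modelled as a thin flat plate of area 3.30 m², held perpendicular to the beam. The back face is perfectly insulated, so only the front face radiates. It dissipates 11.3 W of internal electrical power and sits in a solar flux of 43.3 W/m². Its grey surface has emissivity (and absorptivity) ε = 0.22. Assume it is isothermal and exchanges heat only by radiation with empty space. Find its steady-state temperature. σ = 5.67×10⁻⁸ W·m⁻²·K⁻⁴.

T ≈ 180 K

At steady state, absorbed solar power + internal power = radiated power.
Absorbed: α·S·A_cross = 0.22·43.3·3.300 = 31.44 W (cross-section A).
Total input = 31.44 + 11.3 = 42.74 W.
Radiated: εσ·A_surf·T⁴ with A_surf = A = 3.300 m².
T⁴ = 42.74/(0.22·5.67×10⁻⁸·3.300) = 1.038×10⁹ K⁴.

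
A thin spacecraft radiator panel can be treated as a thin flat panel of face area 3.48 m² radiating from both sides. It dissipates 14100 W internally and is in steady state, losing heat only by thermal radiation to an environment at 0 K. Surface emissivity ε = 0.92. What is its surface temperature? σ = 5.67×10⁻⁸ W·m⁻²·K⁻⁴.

T ≈ 444 K

Steady state: internal power = radiated power, P = εσA T⁴.
Radiating area A = 2·3.48 = 6.960 m².
T⁴ = P/(εσA) = 14100/(0.92·5.67×10⁻⁸·6.960) = 3.884×10¹⁰ K⁴.
T = (3.884×10¹⁰)^(1/4).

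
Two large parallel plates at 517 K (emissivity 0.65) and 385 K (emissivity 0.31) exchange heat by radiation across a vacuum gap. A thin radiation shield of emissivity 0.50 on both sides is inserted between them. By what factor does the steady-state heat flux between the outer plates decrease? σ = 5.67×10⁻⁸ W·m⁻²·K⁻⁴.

Without shield: q₀ = σΔ(T⁴)/(1/ε₁+1/ε₂−1) with denominator 3.764.
With shield the two gaps are in series; the resistances add: (1/ε₁+1/ε_s−1)+(1/ε_s+1/ε₂−1) = 2.538+4.226 = 6.764.
Heat-flux ratio q₀/q = 6.764/3.764.

factor ≈ 1.80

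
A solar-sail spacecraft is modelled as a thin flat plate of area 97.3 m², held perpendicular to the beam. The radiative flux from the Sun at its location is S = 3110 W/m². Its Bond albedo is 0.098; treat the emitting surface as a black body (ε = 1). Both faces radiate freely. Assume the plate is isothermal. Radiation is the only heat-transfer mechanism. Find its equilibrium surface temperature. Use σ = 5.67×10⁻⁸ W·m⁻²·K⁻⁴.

At equilibrium, absorbed power = emitted power.
Absorbing cross-section = A = 97.30 m²; emitting surface = 2A = 194.6 m² (ratio 2).
(1−a)S·A_cross = εσ·A_surf·T⁴  ⇒  T⁴ = (1−a)S/(2σ).
T⁴ = 0.902·3110/(2·5.67×10⁻⁸) = 2.474×10¹⁰ K⁴.
T = (2.474×10¹⁰)^(1/4).

T ≈ 397 K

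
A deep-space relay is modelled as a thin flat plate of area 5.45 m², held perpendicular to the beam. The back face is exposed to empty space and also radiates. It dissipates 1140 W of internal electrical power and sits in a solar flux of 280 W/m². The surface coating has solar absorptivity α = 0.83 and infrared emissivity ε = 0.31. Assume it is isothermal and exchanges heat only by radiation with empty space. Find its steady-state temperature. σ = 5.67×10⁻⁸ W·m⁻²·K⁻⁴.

At steady state, absorbed solar power + internal power = radiated power.
Absorbed: α·S·A_cross = 0.83·280·5.450 = 1267 W (cross-section A).
Total input = 1267 + 1140 = 2407 W.
Radiated: εσ·A_surf·T⁴ with A_surf = 2A = 10.90 m².
T⁴ = 2407/(0.31·5.67×10⁻⁸·10.90) = 1.256×10¹⁰ K⁴.

T ≈ 335 K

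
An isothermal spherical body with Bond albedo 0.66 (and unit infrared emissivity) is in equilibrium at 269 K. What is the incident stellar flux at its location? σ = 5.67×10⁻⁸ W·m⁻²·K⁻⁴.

(1−a)S·πr² = σ·4πr²·T⁴ ⇒ S = 4σT⁴/(1−a).
S = 4·5.67×10⁻⁸·5.236×10⁹/0.340.

S ≈ 3490 W/m²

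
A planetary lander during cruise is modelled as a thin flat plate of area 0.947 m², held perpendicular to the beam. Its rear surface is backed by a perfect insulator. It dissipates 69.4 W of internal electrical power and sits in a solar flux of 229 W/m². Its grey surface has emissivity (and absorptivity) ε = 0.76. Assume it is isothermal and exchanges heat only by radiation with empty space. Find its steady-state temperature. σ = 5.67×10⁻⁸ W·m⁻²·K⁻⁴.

T ≈ 275 K

At steady state, absorbed solar power + internal power = radiated power.
Absorbed: α·S·A_cross = 0.76·229·0.9470 = 164.8 W (cross-section A).
Total input = 164.8 + 69.4 = 234.2 W.
Radiated: εσ·A_surf·T⁴ with A_surf = A = 0.9470 m².
T⁴ = 234.2/(0.76·5.67×10⁻⁸·0.9470) = 5.739×10⁹ K⁴.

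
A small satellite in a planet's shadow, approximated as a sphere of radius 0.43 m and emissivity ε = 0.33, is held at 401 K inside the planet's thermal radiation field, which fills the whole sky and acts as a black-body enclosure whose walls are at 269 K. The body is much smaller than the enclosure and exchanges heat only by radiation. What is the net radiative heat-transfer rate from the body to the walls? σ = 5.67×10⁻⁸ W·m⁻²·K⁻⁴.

P_net ≈ 896 W

For a small grey body in a large enclosure: P_net = εσA(T_body⁴ − T_wall⁴).
A = 4πr² = 2.324 m²; T_body⁴ − T_wall⁴ = 2.586×10¹⁰ − 5.236×10⁹ = 2.062×10¹⁰ K⁴.
|P_net| = 0.33·5.67×10⁻⁸·2.324·2.062×10¹⁰.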